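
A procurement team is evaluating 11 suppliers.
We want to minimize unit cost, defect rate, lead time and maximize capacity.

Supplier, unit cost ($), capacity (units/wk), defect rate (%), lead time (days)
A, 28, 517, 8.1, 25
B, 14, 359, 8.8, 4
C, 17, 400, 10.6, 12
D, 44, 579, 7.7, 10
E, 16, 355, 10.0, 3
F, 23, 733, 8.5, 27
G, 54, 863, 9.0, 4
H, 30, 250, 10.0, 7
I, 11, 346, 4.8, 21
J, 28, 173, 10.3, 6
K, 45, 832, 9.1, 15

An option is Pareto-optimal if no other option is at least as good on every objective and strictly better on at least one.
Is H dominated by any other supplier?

B vs H: unit cost 14≤30, capacity 359≥250, defect rate 8.8≤10.0, lead time 4≤7 — B is at least as good on every objective and strictly better on at least one, so B dominates H.

Yes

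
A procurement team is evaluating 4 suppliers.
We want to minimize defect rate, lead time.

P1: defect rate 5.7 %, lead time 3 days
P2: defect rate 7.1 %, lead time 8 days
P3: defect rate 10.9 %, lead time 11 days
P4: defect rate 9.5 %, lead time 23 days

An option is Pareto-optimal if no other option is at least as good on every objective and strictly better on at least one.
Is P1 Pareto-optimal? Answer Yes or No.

Yes

P2: worse on defect rate (7.1 vs 5.7).
P3: worse on defect rate (10.9 vs 5.7).
P4: worse on defect rate (9.5 vs 5.7).
No option is at least as good as P1 on every objective and strictly better on one.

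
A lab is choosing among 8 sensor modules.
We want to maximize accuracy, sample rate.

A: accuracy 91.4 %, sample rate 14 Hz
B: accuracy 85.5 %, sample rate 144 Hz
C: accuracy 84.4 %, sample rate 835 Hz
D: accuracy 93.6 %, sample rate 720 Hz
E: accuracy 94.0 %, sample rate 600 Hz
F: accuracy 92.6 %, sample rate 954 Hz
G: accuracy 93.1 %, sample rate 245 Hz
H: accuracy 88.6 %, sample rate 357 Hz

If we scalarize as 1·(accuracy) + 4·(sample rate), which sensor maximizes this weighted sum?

A: 1·91.4 + 4·14 = 147.4
B: 1·85.5 + 4·144 = 661.5
C: 1·84.4 + 4·835 = 3424.4
D: 1·93.6 + 4·720 = 2973.6
E: 1·94.0 + 4·600 = 2494.0
F: 1·92.6 + 4·954 = 3908.6
G: 1·93.1 + 4·245 = 1073.1
H: 1·88.6 + 4·357 = 1516.6
Highest: F at 3908.6.

F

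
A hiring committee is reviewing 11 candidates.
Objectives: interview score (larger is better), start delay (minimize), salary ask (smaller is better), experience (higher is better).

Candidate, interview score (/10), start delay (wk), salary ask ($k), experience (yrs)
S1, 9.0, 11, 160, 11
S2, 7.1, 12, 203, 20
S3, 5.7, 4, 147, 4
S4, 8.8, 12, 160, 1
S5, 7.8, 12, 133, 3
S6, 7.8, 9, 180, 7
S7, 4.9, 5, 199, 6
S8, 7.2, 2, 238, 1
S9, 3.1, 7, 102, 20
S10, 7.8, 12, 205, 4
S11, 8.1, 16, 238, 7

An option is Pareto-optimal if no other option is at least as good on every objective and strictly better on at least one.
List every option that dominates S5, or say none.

none

S1: worse on salary ask (160 vs 133).
S2: worse on interview score (7.1 vs 7.8).
S3: worse on interview score (5.7 vs 7.8).
S4: worse on salary ask (160 vs 133).
S6: worse on salary ask (180 vs 133).
S7: worse on interview score (4.9 vs 7.8).
S8: worse on interview score (7.2 vs 7.8).
S9: worse on interview score (3.1 vs 7.8).
S10: worse on salary ask (205 vs 133).
S11: worse on start delay (16 vs 12).
No option dominates S5.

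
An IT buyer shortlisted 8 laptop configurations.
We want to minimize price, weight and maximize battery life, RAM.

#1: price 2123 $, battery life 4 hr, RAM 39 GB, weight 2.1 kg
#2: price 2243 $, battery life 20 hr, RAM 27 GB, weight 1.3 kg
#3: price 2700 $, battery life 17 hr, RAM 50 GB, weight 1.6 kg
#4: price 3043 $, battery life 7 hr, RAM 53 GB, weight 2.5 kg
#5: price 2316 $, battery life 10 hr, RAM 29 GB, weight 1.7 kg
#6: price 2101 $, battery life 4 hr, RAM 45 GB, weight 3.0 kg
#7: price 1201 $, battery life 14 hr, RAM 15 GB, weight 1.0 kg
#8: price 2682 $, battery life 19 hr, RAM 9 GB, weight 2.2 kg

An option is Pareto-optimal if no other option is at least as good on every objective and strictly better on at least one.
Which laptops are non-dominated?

#1: not dominated.
#2: not dominated (best battery life).
#3: not dominated.
#4: not dominated (best RAM).
#5: not dominated.
#6: not dominated.
#7: not dominated (best price).
#8: dominated by #2 (price 2243≤2682, battery life 20≥19, RAM 27≥9, weight 1.3≤2.2).

#1, #2, #3, #4, #5, #6, #7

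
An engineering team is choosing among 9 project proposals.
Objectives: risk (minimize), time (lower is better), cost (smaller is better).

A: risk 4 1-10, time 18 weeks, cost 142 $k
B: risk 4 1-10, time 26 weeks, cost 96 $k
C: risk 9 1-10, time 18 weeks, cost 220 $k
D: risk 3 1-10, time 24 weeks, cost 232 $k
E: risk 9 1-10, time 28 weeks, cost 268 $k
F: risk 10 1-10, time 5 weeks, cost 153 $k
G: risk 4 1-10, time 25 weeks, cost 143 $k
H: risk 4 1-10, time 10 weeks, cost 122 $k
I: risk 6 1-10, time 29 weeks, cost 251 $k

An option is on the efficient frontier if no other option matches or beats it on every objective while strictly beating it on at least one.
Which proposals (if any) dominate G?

A: risk 4≤4, time 18≤25, cost 142≤143 — dominates G.
H: risk 4≤4, time 10≤25, cost 122≤143 — dominates G.
Others (B, C, D, E, F, I) are each worse than G on at least one objective.

A, H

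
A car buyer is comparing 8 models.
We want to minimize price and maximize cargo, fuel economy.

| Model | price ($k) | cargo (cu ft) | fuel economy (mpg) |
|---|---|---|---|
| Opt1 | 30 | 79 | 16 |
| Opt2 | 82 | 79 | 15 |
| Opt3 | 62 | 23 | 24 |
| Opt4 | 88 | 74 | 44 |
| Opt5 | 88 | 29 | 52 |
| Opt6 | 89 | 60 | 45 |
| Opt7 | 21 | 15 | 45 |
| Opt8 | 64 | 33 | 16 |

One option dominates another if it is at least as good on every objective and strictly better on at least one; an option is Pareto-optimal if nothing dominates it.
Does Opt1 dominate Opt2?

Opt1 vs Opt2: price 30≤82, cargo 79≥79, fuel economy 16≥15 — Opt1 is at least as good on every objective with at least one strict improvement.

Yes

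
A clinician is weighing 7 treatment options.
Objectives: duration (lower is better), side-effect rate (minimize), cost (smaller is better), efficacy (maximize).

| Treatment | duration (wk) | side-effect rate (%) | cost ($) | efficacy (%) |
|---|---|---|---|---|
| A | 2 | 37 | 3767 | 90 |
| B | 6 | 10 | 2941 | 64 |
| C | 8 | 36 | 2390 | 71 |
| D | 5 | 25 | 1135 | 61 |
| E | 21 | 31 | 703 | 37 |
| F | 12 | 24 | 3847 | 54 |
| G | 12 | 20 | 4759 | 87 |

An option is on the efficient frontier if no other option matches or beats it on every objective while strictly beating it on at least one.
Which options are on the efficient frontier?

A, B, C, D, E, G

A: not dominated (best duration).
B: not dominated (best side-effect rate).
C: not dominated.
D: not dominated.
E: not dominated (best cost).
F: dominated by B (duration 6≤12, side-effect rate 10≤24, cost 2941≤3847, efficacy 64≥54).
G: not dominated.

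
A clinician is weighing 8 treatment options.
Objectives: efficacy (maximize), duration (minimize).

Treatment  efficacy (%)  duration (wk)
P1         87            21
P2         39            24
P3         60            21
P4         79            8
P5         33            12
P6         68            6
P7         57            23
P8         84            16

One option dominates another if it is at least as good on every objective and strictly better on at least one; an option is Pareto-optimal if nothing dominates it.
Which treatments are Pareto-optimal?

P1: not dominated (best efficacy).
P2: dominated by P1 (efficacy 87≥39, duration 21≤24).
P3: dominated by P1 (efficacy 87≥60, duration 21≤21).
P4: not dominated.
P5: dominated by P4 (efficacy 79≥33, duration 8≤12).
P6: not dominated (best duration).
P7: dominated by P1 (efficacy 87≥57, duration 21≤23).
P8: not dominated.

P1, P4, P6, P8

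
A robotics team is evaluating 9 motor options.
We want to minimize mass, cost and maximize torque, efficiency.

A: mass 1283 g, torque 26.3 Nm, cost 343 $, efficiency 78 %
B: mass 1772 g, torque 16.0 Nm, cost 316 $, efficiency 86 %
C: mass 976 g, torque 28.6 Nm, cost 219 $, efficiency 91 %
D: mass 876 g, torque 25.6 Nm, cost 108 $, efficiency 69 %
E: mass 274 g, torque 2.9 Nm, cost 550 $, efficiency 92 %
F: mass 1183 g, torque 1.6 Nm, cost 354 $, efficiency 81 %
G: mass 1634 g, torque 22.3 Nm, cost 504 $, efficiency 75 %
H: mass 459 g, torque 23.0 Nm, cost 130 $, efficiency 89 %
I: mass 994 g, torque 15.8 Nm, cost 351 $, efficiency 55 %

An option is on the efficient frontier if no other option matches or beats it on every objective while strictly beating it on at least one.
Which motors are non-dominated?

A: dominated by C (mass 976≤1283, torque 28.6≥26.3, cost 219≤343, efficiency 91≥78).
B: dominated by C (mass 976≤1772, torque 28.6≥16.0, cost 219≤316, efficiency 91≥86).
C: not dominated (best torque).
D: not dominated (best cost).
E: not dominated (best mass).
F: dominated by C (mass 976≤1183, torque 28.6≥1.6, cost 219≤354, efficiency 91≥81).
G: dominated by A (mass 1283≤1634, torque 26.3≥22.3, cost 343≤504, efficiency 78≥75).
H: not dominated.
I: dominated by C (mass 976≤994, torque 28.6≥15.8, cost 219≤351, efficiency 91≥55).

C, D, E, H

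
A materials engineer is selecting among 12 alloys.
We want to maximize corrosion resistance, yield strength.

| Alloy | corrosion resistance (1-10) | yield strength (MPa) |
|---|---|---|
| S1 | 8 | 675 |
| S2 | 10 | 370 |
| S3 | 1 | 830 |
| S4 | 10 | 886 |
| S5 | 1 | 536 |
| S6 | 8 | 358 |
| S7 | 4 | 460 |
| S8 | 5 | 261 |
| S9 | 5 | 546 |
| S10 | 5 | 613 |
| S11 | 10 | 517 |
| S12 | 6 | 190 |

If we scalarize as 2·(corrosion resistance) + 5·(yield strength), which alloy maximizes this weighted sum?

S4

S1: 2·8 + 5·675 = 3391
S2: 2·10 + 5·370 = 1870
S3: 2·1 + 5·830 = 4152
S4: 2·10 + 5·886 = 4450
S5: 2·1 + 5·536 = 2682
S6: 2·8 + 5·358 = 1806
S7: 2·4 + 5·460 = 2308
S8: 2·5 + 5·261 = 1315
S9: 2·5 + 5·546 = 2740
S10: 2·5 + 5·613 = 3075
S11: 2·10 + 5·517 = 2605
S12: 2·6 + 5·190 = 962
Highest: S4 at 4450.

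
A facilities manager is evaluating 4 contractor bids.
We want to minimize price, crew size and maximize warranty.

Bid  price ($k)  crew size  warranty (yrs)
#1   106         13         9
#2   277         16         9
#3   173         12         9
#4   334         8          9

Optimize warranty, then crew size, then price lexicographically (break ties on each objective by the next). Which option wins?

#4

First maximize warranty: best is 9, kept {#1, #2, #3, #4}.
Then minimize crew size: best is 8, kept {#4}.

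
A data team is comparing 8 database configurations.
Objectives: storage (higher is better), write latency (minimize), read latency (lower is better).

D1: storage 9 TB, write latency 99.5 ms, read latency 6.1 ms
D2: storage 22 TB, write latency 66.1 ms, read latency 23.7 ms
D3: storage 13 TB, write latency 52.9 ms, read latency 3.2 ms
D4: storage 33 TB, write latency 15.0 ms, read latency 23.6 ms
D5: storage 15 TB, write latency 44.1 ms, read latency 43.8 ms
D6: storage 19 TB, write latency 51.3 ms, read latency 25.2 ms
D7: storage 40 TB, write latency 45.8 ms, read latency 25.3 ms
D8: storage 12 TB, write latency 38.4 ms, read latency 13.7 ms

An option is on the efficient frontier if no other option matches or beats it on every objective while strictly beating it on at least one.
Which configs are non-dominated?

D3, D4, D7, D8

D1: dominated by D3 (storage 13≥9, write latency 52.9≤99.5, read latency 3.2≤6.1).
D2: dominated by D4 (storage 33≥22, write latency 15.0≤66.1, read latency 23.6≤23.7).
D3: not dominated (best read latency).
D4: not dominated (best write latency).
D5: dominated by D4 (storage 33≥15, write latency 15.0≤44.1, read latency 23.6≤43.8).
D6: dominated by D4 (storage 33≥19, write latency 15.0≤51.3, read latency 23.6≤25.2).
D7: not dominated (best storage).
D8: not dominated.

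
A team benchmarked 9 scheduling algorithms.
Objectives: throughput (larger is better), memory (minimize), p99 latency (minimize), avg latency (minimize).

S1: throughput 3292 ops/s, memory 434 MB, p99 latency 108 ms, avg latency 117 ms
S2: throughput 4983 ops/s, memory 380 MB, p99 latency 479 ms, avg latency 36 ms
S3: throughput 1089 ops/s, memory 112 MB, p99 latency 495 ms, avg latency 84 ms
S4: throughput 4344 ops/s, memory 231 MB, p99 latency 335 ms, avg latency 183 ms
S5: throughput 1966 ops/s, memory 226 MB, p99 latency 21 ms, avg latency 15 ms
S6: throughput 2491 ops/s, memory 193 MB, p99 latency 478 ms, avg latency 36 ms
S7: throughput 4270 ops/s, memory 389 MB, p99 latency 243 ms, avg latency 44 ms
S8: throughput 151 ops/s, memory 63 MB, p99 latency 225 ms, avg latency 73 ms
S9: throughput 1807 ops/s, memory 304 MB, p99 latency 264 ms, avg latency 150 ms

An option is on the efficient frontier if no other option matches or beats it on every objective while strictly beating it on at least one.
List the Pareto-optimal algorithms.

S1, S2, S3, S4, S5, S6, S7, S8

S1: not dominated.
S2: not dominated (best throughput).
S3: not dominated.
S4: not dominated.
S5: not dominated (best p99 latency).
S6: not dominated.
S7: not dominated.
S8: not dominated (best memory).
S9: dominated by S5 (throughput 1966≥1807, memory 226≤304, p99 latency 21≤264, avg latency 15≤150).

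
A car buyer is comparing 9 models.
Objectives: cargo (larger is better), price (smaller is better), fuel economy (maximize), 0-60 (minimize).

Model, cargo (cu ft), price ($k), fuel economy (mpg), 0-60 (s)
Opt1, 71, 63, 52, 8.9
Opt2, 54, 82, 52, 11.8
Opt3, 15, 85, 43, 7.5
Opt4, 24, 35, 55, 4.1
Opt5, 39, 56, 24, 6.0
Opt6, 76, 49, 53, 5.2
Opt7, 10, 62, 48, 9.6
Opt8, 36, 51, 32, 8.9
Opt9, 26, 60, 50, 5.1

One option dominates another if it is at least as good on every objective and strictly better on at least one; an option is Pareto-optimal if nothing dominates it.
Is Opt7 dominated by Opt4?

Opt4 vs Opt7: cargo 24≥10, price 35≤62, fuel economy 55≥48, 0-60 4.1≤9.6 — Opt4 is at least as good on every objective with at least one strict improvement.

Yes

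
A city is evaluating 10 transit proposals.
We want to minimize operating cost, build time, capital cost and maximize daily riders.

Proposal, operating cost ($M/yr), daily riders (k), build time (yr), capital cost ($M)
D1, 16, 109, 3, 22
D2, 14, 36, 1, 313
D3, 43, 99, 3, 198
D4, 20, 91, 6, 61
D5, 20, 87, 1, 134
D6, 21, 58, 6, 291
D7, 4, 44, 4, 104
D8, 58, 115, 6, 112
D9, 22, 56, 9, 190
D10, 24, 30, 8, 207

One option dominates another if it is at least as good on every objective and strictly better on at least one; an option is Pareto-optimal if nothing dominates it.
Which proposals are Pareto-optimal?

D1, D2, D5, D7, D8

D1: not dominated (best capital cost).
D2: not dominated.
D3: dominated by D1 (operating cost 16≤43, daily riders 109≥99, build time 3≤3, capital cost 22≤198).
D4: dominated by D1 (operating cost 16≤20, daily riders 109≥91, build time 3≤6, capital cost 22≤61).
D5: not dominated.
D6: dominated by D1 (operating cost 16≤21, daily riders 109≥58, build time 3≤6, capital cost 22≤291).
D7: not dominated (best operating cost).
D8: not dominated (best daily riders).
D9: dominated by D1 (operating cost 16≤22, daily riders 109≥56, build time 3≤9, capital cost 22≤190).
D10: dominated by D1 (operating cost 16≤24, daily riders 109≥30, build time 3≤8, capital cost 22≤207).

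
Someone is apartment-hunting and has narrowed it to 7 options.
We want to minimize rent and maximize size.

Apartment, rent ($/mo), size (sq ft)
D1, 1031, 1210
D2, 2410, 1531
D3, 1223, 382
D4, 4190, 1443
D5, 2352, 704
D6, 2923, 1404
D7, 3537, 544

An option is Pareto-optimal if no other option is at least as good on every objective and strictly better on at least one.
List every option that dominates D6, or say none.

D2: rent 2410≤2923, size 1531≥1404 — dominates D6.
Others (D1, D3, D4, D5, D7) are each worse than D6 on at least one objective.

D2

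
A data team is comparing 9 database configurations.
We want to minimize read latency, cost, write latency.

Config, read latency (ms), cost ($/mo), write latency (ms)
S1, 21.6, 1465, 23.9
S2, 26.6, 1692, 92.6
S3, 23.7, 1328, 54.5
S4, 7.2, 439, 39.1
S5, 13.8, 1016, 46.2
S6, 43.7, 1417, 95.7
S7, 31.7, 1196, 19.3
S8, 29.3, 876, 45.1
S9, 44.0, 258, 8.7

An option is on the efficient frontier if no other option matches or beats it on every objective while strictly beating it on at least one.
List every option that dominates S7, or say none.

none

S1: worse on cost (1465 vs 1196).
S2: worse on cost (1692 vs 1196).
S3: worse on cost (1328 vs 1196).
S4: worse on write latency (39.1 vs 19.3).
S5: worse on write latency (46.2 vs 19.3).
S6: worse on read latency (43.7 vs 31.7).
S8: worse on write latency (45.1 vs 19.3).
S9: worse on read latency (44.0 vs 31.7).
No option dominates S7.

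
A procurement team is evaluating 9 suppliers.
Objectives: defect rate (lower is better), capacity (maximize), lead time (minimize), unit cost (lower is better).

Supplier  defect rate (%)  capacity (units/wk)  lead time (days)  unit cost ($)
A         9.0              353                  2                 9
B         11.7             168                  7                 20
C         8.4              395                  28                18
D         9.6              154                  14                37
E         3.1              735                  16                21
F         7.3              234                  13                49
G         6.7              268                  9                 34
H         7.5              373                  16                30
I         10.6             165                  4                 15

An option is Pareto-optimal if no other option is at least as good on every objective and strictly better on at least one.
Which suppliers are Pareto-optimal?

A, C, E, G

A: not dominated (best lead time).
B: dominated by A (defect rate 9.0≤11.7, capacity 353≥168, lead time 2≤7, unit cost 9≤20).
C: not dominated.
D: dominated by A (defect rate 9.0≤9.6, capacity 353≥154, lead time 2≤14, unit cost 9≤37).
E: not dominated (best defect rate).
F: dominated by G (defect rate 6.7≤7.3, capacity 268≥234, lead time 9≤13, unit cost 34≤49).
G: not dominated.
H: dominated by E (defect rate 3.1≤7.5, capacity 735≥373, lead time 16≤16, unit cost 21≤30).
I: dominated by A (defect rate 9.0≤10.6, capacity 353≥165, lead time 2≤4, unit cost 9≤15).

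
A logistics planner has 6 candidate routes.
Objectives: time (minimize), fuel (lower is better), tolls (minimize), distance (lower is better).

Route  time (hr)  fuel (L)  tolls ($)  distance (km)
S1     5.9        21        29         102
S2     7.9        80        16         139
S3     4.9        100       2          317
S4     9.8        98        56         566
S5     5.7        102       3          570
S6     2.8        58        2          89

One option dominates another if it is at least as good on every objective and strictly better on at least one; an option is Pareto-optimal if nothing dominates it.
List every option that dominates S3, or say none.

S6: time 2.8≤4.9, fuel 58≤100, tolls 2≤2, distance 89≤317 — dominates S3.
Others (S1, S2, S4, S5) are each worse than S3 on at least one objective.

S6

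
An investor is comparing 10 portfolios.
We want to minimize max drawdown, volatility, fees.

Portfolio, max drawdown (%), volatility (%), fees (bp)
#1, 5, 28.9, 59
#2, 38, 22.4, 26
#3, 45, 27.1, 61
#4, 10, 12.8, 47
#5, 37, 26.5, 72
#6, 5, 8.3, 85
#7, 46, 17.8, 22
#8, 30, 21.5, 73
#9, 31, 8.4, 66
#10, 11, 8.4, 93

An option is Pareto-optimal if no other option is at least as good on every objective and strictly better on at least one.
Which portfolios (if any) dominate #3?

#2: max drawdown 38≤45, volatility 22.4≤27.1, fees 26≤61 — dominates #3.
#4: max drawdown 10≤45, volatility 12.8≤27.1, fees 47≤61 — dominates #3.
Others (#1, #5, #6, #7, #8, #9, #10) are each worse than #3 on at least one objective.

#2, #4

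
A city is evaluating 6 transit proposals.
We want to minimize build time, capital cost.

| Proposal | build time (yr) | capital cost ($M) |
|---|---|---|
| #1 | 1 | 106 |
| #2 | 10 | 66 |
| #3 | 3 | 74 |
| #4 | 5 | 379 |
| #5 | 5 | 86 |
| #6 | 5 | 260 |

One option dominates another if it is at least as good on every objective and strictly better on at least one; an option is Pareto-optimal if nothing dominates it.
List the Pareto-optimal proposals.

#1, #2, #3

#1: not dominated (best build time).
#2: not dominated (best capital cost).
#3: not dominated.
#4: dominated by #1 (build time 1≤5, capital cost 106≤379).
#5: dominated by #3 (build time 3≤5, capital cost 74≤86).
#6: dominated by #1 (build time 1≤5, capital cost 106≤260).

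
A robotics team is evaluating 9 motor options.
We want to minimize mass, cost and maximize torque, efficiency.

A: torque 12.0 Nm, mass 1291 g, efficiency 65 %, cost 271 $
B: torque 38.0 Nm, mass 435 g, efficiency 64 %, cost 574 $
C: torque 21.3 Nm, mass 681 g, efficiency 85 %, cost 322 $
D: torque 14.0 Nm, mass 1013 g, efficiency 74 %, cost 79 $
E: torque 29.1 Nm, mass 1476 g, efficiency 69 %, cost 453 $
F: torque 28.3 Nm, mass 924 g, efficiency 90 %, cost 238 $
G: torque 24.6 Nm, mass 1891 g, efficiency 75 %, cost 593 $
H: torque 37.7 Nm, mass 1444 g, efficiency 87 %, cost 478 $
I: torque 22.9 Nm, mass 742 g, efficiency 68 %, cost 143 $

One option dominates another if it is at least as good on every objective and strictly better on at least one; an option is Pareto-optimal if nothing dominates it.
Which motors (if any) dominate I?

none

A: worse on torque (12.0 vs 22.9).
B: worse on efficiency (64 vs 68).
C: worse on torque (21.3 vs 22.9).
D: worse on torque (14.0 vs 22.9).
E: worse on mass (1476 vs 742).
F: worse on mass (924 vs 742).
G: worse on mass (1891 vs 742).
H: worse on mass (1444 vs 742).
No option dominates I.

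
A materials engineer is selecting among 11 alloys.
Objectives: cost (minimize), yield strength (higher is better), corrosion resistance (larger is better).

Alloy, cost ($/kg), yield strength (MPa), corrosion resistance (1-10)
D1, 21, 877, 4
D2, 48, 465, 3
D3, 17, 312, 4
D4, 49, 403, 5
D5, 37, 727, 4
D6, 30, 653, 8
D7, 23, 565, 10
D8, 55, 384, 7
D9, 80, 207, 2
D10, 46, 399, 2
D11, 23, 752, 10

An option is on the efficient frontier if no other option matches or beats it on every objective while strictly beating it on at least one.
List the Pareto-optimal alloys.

D1: not dominated (best yield strength).
D2: dominated by D1 (cost 21≤48, yield strength 877≥465, corrosion resistance 4≥3).
D3: not dominated (best cost).
D4: dominated by D6 (cost 30≤49, yield strength 653≥403, corrosion resistance 8≥5).
D5: dominated by D1 (cost 21≤37, yield strength 877≥727, corrosion resistance 4≥4).
D6: dominated by D11 (cost 23≤30, yield strength 752≥653, corrosion resistance 10≥8).
D7: dominated by D11 (cost 23≤23, yield strength 752≥565, corrosion resistance 10≥10).
D8: dominated by D6 (cost 30≤55, yield strength 653≥384, corrosion resistance 8≥7).
D9: dominated by D1 (cost 21≤80, yield strength 877≥207, corrosion resistance 4≥2).
D10: dominated by D1 (cost 21≤46, yield strength 877≥399, corrosion resistance 4≥2).
D11: not dominated.

D1, D3, D11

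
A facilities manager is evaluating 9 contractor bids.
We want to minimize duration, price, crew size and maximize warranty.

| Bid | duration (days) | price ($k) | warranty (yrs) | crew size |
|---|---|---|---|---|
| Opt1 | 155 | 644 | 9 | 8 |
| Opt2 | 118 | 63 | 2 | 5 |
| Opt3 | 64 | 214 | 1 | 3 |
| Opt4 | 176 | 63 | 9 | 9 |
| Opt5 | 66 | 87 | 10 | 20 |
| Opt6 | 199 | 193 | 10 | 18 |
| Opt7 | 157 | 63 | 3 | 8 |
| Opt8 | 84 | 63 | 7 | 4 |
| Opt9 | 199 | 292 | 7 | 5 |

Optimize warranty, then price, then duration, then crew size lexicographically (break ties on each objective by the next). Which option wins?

Opt5

First maximize warranty: best is 10, kept {Opt5, Opt6}.
Then minimize price: best is 87, kept {Opt5}.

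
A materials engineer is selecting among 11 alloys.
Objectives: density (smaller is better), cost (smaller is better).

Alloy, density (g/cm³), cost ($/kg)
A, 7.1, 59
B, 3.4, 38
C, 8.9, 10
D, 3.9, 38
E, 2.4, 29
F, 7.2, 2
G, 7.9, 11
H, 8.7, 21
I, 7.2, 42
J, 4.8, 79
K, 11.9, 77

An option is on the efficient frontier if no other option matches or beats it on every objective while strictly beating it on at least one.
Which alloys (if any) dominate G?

F: density 7.2≤7.9, cost 2≤11 — dominates G.
Others (A, B, C, D, E, H, I, J, K) are each worse than G on at least one objective.

F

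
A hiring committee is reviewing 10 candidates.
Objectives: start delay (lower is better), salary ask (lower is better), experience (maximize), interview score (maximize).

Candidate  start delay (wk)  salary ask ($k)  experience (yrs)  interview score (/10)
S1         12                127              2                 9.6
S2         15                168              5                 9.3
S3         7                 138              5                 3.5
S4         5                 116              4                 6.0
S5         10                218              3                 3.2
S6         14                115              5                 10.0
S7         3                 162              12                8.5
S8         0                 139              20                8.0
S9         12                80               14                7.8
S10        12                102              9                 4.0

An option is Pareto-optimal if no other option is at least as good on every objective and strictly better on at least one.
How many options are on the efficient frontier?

7

S1: not dominated.
S2: dominated by S6 (start delay 14≤15, salary ask 115≤168, experience 5≥5, interview score 10.0≥9.3).
S3: not dominated.
S4: not dominated.
S5: dominated by S3 (start delay 7≤10, salary ask 138≤218, experience 5≥3, interview score 3.5≥3.2).
S6: not dominated (best interview score).
S7: not dominated.
S8: not dominated (best start delay).
S9: not dominated (best salary ask).
S10: dominated by S9 (start delay 12≤12, salary ask 80≤102, experience 14≥9, interview score 7.8≥4.0).
Pareto-optimal: S1, S3, S4, S6, S7, S8, S9 → 7.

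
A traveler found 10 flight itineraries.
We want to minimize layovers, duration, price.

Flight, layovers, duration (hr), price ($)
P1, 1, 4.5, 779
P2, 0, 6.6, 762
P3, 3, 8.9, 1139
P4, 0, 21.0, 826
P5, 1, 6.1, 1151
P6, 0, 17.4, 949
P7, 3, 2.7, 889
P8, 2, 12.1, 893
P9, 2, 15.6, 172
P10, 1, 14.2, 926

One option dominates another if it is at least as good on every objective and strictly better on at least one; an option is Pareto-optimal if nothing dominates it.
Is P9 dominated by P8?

No

P8 vs P9: P8 is worse on price (893 vs 172), so it does not dominate P9.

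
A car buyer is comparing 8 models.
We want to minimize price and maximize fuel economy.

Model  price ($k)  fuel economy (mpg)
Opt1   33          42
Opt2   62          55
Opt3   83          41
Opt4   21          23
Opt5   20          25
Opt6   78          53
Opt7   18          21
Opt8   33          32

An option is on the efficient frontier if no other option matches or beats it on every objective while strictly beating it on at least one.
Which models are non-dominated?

Opt1: not dominated.
Opt2: not dominated (best fuel economy).
Opt3: dominated by Opt1 (price 33≤83, fuel economy 42≥41).
Opt4: dominated by Opt5 (price 20≤21, fuel economy 25≥23).
Opt5: not dominated.
Opt6: dominated by Opt2 (price 62≤78, fuel economy 55≥53).
Opt7: not dominated (best price).
Opt8: dominated by Opt1 (price 33≤33, fuel economy 42≥32).

Opt1, Opt2, Opt5, Opt7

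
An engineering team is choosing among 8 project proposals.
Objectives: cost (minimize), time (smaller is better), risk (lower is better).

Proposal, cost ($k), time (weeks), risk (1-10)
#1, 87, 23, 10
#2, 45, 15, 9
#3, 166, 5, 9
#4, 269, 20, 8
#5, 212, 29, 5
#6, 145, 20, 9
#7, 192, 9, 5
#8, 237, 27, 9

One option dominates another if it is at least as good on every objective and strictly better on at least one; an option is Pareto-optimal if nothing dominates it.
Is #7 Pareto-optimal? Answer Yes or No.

Yes

#1: worse on time (23 vs 9).
#2: worse on time (15 vs 9).
#3: worse on risk (9 vs 5).
#4: worse on cost (269 vs 192).
#5: worse on cost (212 vs 192).
#6: worse on time (20 vs 9).
#8: worse on cost (237 vs 192).
No option is at least as good as #7 on every objective and strictly better on one.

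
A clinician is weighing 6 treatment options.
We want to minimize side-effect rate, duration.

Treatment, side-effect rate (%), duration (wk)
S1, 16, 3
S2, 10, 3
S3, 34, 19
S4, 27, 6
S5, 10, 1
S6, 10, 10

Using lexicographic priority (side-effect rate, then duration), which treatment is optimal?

S5

First minimize side-effect rate: best is 10, kept {S2, S5, S6}.
Then minimize duration: best is 1, kept {S5}.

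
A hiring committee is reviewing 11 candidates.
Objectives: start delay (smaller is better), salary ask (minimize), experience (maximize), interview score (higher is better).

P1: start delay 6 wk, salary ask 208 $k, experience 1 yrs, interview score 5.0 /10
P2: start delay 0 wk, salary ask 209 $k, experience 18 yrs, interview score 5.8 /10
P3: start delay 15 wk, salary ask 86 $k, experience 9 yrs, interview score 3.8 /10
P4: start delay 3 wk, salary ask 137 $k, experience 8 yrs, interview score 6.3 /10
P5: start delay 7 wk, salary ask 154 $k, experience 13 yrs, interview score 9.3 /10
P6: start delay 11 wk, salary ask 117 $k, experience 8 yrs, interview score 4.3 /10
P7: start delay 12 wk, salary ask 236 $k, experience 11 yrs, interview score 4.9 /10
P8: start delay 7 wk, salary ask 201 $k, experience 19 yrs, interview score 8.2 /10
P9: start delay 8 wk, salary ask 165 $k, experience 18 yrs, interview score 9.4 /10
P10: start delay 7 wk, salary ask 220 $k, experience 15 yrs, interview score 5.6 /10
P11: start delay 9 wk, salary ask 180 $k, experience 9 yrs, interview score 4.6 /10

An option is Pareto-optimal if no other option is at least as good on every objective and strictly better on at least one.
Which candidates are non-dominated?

P2, P3, P4, P5, P6, P8, P9

P1: dominated by P4 (start delay 3≤6, salary ask 137≤208, experience 8≥1, interview score 6.3≥5.0).
P2: not dominated (best start delay).
P3: not dominated (best salary ask).
P4: not dominated.
P5: not dominated.
P6: not dominated.
P7: dominated by P2 (start delay 0≤12, salary ask 209≤236, experience 18≥11, interview score 5.8≥4.9).
P8: not dominated (best experience).
P9: not dominated (best interview score).
P10: dominated by P2 (start delay 0≤7, salary ask 209≤220, experience 18≥15, interview score 5.8≥5.6).
P11: dominated by P5 (start delay 7≤9, salary ask 154≤180, experience 13≥9, interview score 9.3≥4.6).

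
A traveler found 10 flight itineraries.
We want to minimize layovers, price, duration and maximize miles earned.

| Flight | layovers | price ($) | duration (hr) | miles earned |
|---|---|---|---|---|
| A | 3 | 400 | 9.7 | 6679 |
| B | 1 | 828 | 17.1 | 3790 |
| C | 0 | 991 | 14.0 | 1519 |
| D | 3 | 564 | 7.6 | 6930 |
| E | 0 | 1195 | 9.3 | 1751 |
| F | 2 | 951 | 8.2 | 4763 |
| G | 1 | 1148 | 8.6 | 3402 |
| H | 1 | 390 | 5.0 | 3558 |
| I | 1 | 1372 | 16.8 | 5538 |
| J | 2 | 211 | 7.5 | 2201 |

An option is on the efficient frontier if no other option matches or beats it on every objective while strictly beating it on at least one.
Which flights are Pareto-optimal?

A, B, C, D, E, F, H, I, J

A: not dominated.
B: not dominated.
C: not dominated.
D: not dominated (best miles earned).
E: not dominated.
F: not dominated.
G: dominated by H (layovers 1≤1, price 390≤1148, duration 5.0≤8.6, miles earned 3558≥3402).
H: not dominated (best duration).
I: not dominated.
J: not dominated (best price).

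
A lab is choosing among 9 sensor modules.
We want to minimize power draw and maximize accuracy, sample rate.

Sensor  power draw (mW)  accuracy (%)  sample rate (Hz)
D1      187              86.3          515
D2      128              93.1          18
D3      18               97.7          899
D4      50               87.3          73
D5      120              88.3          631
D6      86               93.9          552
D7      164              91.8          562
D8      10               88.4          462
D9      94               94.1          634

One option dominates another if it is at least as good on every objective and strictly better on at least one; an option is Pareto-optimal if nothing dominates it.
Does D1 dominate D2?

No

D1 vs D2: D1 is worse on power draw (187 vs 128), so it does not dominate D2.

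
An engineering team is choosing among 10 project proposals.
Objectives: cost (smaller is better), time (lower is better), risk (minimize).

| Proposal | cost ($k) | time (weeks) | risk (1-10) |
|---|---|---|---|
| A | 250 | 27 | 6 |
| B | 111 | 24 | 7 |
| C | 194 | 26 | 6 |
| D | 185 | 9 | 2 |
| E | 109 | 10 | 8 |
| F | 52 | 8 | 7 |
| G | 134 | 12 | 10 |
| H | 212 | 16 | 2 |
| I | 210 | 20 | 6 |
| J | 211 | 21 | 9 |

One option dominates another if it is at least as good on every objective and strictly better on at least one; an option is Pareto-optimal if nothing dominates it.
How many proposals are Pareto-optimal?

2

A: dominated by C (cost 194≤250, time 26≤27, risk 6≤6).
B: dominated by F (cost 52≤111, time 8≤24, risk 7≤7).
C: dominated by D (cost 185≤194, time 9≤26, risk 2≤6).
D: not dominated.
E: dominated by F (cost 52≤109, time 8≤10, risk 7≤8).
F: not dominated (best cost).
G: dominated by E (cost 109≤134, time 10≤12, risk 8≤10).
H: dominated by D (cost 185≤212, time 9≤16, risk 2≤2).
I: dominated by D (cost 185≤210, time 9≤20, risk 2≤6).
J: dominated by D (cost 185≤211, time 9≤21, risk 2≤9).
Pareto-optimal: D, F → 2.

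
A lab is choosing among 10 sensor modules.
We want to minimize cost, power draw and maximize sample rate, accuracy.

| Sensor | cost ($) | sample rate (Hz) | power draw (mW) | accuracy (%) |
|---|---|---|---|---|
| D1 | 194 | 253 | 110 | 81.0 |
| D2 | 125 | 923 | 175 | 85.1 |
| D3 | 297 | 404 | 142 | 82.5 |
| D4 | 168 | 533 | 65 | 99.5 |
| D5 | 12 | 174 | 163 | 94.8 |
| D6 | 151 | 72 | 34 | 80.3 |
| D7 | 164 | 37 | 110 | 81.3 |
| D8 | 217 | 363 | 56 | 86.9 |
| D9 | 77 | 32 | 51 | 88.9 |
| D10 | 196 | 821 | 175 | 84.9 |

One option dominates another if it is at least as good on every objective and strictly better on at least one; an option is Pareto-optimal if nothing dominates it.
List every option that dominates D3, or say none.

D4

D4: cost 168≤297, sample rate 533≥404, power draw 65≤142, accuracy 99.5≥82.5 — dominates D3.
Others (D1, D2, D5, D6, D7, D8, D9, D10) are each worse than D3 on at least one objective.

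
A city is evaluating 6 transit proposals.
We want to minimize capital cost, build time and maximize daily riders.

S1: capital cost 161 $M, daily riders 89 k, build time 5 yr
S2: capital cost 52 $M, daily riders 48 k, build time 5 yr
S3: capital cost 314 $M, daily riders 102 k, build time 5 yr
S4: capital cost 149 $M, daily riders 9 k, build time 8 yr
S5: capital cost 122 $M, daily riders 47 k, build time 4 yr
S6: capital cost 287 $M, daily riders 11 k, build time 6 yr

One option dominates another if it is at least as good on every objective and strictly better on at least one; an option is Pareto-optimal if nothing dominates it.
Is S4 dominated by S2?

Yes

S2 vs S4: capital cost 52≤149, daily riders 48≥9, build time 5≤8 — S2 is at least as good on every objective with at least one strict improvement.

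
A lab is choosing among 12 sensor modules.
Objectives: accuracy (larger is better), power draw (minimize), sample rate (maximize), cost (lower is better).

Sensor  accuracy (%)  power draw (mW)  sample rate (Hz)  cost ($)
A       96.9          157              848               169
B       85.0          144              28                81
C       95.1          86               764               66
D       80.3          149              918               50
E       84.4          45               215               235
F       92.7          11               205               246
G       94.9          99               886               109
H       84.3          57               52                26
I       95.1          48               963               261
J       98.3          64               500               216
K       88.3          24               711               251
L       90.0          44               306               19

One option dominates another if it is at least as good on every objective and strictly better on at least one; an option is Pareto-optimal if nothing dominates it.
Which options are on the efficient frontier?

A, C, D, F, G, I, J, K, L

A: not dominated.
B: dominated by C (accuracy 95.1≥85.0, power draw 86≤144, sample rate 764≥28, cost 66≤81).
C: not dominated.
D: not dominated.
E: dominated by L (accuracy 90.0≥84.4, power draw 44≤45, sample rate 306≥215, cost 19≤235).
F: not dominated (best power draw).
G: not dominated.
H: dominated by L (accuracy 90.0≥84.3, power draw 44≤57, sample rate 306≥52, cost 19≤26).
I: not dominated (best sample rate).
J: not dominated (best accuracy).
K: not dominated.
L: not dominated (best cost).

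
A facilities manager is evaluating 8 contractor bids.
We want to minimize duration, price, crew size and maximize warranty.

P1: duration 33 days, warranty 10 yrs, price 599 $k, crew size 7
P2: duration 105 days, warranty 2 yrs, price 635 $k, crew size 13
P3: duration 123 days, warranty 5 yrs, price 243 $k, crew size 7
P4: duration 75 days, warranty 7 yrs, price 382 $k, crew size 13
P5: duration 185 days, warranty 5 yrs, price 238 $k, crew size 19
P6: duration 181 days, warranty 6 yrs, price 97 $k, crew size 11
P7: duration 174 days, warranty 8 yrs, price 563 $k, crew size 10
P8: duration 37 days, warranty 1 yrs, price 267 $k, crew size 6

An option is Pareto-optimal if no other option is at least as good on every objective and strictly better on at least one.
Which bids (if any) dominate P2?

P1: duration 33≤105, warranty 10≥2, price 599≤635, crew size 7≤13 — dominates P2.
P4: duration 75≤105, warranty 7≥2, price 382≤635, crew size 13≤13 — dominates P2.
Others (P3, P5, P6, P7, P8) are each worse than P2 on at least one objective.

P1, P4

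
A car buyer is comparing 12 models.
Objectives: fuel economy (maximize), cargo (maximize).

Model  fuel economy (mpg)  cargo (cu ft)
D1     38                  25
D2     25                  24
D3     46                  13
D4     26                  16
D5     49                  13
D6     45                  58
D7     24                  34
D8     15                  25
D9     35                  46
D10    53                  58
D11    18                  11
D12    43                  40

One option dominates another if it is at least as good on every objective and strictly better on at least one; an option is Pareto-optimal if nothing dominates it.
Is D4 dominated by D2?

No

D2 vs D4: D2 is worse on fuel economy (25 vs 26), so it does not dominate D4.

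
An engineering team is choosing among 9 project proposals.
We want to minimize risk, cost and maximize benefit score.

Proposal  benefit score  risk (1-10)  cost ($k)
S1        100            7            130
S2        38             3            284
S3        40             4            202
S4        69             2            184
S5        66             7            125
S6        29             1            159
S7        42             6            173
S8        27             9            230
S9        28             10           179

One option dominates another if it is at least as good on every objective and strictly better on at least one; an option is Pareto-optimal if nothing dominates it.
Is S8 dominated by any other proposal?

Yes

S1 vs S8: benefit score 100≥27, risk 7≤9, cost 130≤230 — S1 is at least as good on every objective and strictly better on at least one, so S1 dominates S8.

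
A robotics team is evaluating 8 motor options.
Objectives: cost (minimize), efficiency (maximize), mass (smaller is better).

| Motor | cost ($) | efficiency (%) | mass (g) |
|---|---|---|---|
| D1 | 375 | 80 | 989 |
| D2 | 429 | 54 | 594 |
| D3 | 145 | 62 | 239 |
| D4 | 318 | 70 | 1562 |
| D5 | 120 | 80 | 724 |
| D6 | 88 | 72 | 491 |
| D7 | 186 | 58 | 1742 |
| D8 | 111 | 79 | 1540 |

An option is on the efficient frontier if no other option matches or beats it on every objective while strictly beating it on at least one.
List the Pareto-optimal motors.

D3, D5, D6, D8

D1: dominated by D5 (cost 120≤375, efficiency 80≥80, mass 724≤989).
D2: dominated by D3 (cost 145≤429, efficiency 62≥54, mass 239≤594).
D3: not dominated (best mass).
D4: dominated by D5 (cost 120≤318, efficiency 80≥70, mass 724≤1562).
D5: not dominated.
D6: not dominated (best cost).
D7: dominated by D3 (cost 145≤186, efficiency 62≥58, mass 239≤1742).
D8: not dominated.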